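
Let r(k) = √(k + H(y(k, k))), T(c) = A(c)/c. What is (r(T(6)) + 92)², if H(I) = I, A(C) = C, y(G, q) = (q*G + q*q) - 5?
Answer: (92 + I*√2)² ≈ 8462.0 + 260.21*I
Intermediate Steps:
y(G, q) = -5 + q² + G*q (y(G, q) = (G*q + q²) - 5 = (q² + G*q) - 5 = -5 + q² + G*q)
T(c) = 1 (T(c) = c/c = 1)
r(k) = √(-5 + k + 2*k²) (r(k) = √(k + (-5 + k² + k*k)) = √(k + (-5 + k² + k²)) = √(k + (-5 + 2*k²)) = √(-5 + k + 2*k²))
(r(T(6)) + 92)² = (√(-5 + 1 + 2*1²) + 92)² = (√(-5 + 1 + 2*1) + 92)² = (√(-5 + 1 + 2) + 92)² = (√(-2) + 92)² = (I*√2 + 92)² = (92 + I*√2)²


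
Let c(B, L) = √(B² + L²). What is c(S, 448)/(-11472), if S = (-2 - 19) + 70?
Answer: -7*√4145/11472 ≈ -0.039284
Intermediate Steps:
S = 49 (S = -21 + 70 = 49)
c(S, 448)/(-11472) = √(49² + 448²)/(-11472) = √(2401 + 200704)*(-1/11472) = √203105*(-1/11472) = (7*√4145)*(-1/11472) = -7*√4145/11472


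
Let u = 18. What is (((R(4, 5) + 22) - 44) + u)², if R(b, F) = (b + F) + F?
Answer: 100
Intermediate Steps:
R(b, F) = b + 2*F (R(b, F) = (F + b) + F = b + 2*F)
(((R(4, 5) + 22) - 44) + u)² = ((((4 + 2*5) + 22) - 44) + 18)² = ((((4 + 10) + 22) - 44) + 18)² = (((14 + 22) - 44) + 18)² = ((36 - 44) + 18)² = (-8 + 18)² = 10² = 100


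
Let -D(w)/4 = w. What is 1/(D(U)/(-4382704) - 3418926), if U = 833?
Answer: -1095676/3746035163143 ≈ -2.9249e-7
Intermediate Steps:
D(w) = -4*w
1/(D(U)/(-4382704) - 3418926) = 1/(-4*833/(-4382704) - 3418926) = 1/(-3332*(-1/4382704) - 3418926) = 1/(833/1095676 - 3418926) = 1/(-3746035163143/1095676) = -1095676/3746035163143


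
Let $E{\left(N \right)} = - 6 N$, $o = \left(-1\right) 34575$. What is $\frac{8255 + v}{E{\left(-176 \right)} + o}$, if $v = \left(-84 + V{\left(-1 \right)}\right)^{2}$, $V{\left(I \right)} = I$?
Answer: $- \frac{5160}{11173} \approx -0.46183$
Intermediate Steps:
$o = -34575$
$v = 7225$ ($v = \left(-84 - 1\right)^{2} = \left(-85\right)^{2} = 7225$)
$\frac{8255 + v}{E{\left(-176 \right)} + o} = \frac{8255 + 7225}{\left(-6\right) \left(-176\right) - 34575} = \frac{15480}{1056 - 34575} = \frac{15480}{-33519} = 15480 \left(- \frac{1}{33519}\right) = - \frac{5160}{11173}$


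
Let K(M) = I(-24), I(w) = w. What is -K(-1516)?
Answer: 24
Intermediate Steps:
K(M) = -24
-K(-1516) = -1*(-24) = 24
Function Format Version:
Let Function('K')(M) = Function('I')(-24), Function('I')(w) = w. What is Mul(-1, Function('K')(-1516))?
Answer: 24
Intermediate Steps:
Function('K')(M) = -24
Mul(-1, Function('K')(-1516)) = Mul(-1, -24) = 24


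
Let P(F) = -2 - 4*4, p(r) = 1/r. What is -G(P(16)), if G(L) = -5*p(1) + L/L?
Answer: 4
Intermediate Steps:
P(F) = -18 (P(F) = -2 - 16 = -18)
G(L) = -4 (G(L) = -5/1 + L/L = -5*1 + 1 = -5 + 1 = -4)
-G(P(16)) = -1*(-4) = 4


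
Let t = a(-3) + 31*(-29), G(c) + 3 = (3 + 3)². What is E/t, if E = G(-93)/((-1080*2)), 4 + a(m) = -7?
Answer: 11/655200 ≈ 1.6789e-5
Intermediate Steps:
a(m) = -11 (a(m) = -4 - 7 = -11)
G(c) = 33 (G(c) = -3 + (3 + 3)² = -3 + 6² = -3 + 36 = 33)
t = -910 (t = -11 + 31*(-29) = -11 - 899 = -910)
E = -11/720 (E = 33/((-1080*2)) = 33/(-2160) = 33*(-1/2160) = -11/720 ≈ -0.015278)
E/t = -11/720/(-910) = -11/720*(-1/910) = 11/655200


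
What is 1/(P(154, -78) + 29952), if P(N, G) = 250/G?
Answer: 39/1168003 ≈ 3.3390e-5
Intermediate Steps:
1/(P(154, -78) + 29952) = 1/(250/(-78) + 29952) = 1/(250*(-1/78) + 29952) = 1/(-125/39 + 29952) = 1/(1168003/39) = 39/1168003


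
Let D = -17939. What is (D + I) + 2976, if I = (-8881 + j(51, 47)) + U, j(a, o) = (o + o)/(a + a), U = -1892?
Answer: -1312489/51 ≈ -25735.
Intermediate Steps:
j(a, o) = o/a (j(a, o) = (2*o)/((2*a)) = (2*o)*(1/(2*a)) = o/a)
I = -549376/51 (I = (-8881 + 47/51) - 1892 = -452884/51 - 1892 = -549376/51 ≈ -10772.)
(D + I) + 2976 = (-17939 - 549376/51) + 2976 = -1464265/51 + 2976 = -1312489/51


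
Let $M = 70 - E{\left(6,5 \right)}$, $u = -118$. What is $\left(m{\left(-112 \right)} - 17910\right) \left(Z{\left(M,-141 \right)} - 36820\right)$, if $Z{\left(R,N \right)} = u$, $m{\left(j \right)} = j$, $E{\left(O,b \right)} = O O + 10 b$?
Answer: $665696636$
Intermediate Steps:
$E{\left(O,b \right)} = O^{2} + 10 b$
$M = -16$ ($M = 70 - \left(6^{2} + 10 \cdot 5\right) = 70 - \left(36 + 50\right) = 70 - 86 = -16$)
$Z{\left(R,N \right)} = -118$
$\left(m{\left(-112 \right)} - 17910\right) \left(Z{\left(M,-141 \right)} - 36820\right) = \left(-112 - 17910\right) \left(-118 - 36820\right) = \left(-18022\right) \left(-36938\right) = 665696636$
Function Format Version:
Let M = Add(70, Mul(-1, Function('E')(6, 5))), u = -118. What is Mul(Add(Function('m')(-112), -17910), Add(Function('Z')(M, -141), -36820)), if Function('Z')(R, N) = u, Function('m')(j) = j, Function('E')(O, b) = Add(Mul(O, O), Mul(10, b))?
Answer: 665696636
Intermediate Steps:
Function('E')(O, b) = Add(Pow(O, 2), Mul(10, b))
M = -16 (M = Add(70, Mul(-1, Add(Pow(6, 2), Mul(10, 5)))) = Add(70, Mul(-1, Add(36, 50))) = Add(70, Mul(-1, 86)) = Add(70, -86) = -16)
Function('Z')(R, N) = -118
Mul(Add(Function('m')(-112), -17910), Add(Function('Z')(M, -141), -36820)) = Mul(Add(-112, -17910), Add(-118, -36820)) = Mul(-18022, -36938) = 665696636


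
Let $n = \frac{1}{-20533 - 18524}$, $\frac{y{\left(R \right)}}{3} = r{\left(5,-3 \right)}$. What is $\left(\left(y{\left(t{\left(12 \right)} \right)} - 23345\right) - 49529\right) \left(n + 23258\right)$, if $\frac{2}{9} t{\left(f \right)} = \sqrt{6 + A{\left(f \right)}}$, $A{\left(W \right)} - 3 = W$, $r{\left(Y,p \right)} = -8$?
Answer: $- \frac{66219646919090}{39057} \approx -1.6955 \cdot 10^{9}$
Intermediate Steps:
$A{\left(W \right)} = 3 + W$
$t{\left(f \right)} = \frac{9 \sqrt{9 + f}}{2}$ ($t{\left(f \right)} = \frac{9 \sqrt{6 + \left(3 + f\right)}}{2} = \frac{9 \sqrt{9 + f}}{2}$)
$y{\left(R \right)} = -24$ ($y{\left(R \right)} = 3 \left(-8\right) = -24$)
$n = - \frac{1}{39057}$ ($n = \frac{1}{-39057} = - \frac{1}{39057} \approx -2.5604 \cdot 10^{-5}$)
$\left(\left(y{\left(t{\left(12 \right)} \right)} - 23345\right) - 49529\right) \left(n + 23258\right) = \left(\left(-24 - 23345\right) - 49529\right) \left(- \frac{1}{39057} + 23258\right) = \left(\left(-24 - 23345\right) - 49529\right) \frac{908387705}{39057} = \left(-23369 - 49529\right) \frac{908387705}{39057} = \left(-72898\right) \frac{908387705}{39057} = - \frac{66219646919090}{39057}$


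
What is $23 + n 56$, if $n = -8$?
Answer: $-425$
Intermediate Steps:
$23 + n 56 = 23 - 448 = -425$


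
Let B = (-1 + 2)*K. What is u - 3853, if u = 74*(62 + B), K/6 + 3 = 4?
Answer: 1179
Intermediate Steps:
K = 6 (K = -18 + 6*4 = -18 + 24 = 6)
B = 6 (B = (-1 + 2)*6 = 1*6 = 6)
u = 5032 (u = 74*(62 + 6) = 74*68 = 5032)
u - 3853 = 5032 - 3853 = 1179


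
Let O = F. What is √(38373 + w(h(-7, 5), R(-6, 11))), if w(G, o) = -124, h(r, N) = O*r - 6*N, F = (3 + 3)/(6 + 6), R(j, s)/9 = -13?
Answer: √38249 ≈ 195.57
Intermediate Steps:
R(j, s) = -117 (R(j, s) = 9*(-13) = -117)
F = ½ (F = 6/12 = 6*(1/12) = ½ ≈ 0.50000)
O = ½ ≈ 0.50000
h(r, N) = r/2 - 6*N
√(38373 + w(h(-7, 5), R(-6, 11))) = √(38373 - 124) = √38249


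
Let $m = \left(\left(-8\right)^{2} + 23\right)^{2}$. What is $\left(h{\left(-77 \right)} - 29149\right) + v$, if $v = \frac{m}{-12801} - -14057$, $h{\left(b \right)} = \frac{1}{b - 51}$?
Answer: $- \frac{8243215403}{546176} \approx -15093.0$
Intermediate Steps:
$h{\left(b \right)} = \frac{1}{-51 + b}$
$m = 7569$ ($m = \left(64 + 23\right)^{2} = 87^{2} = 7569$)
$v = \frac{59978696}{4267}$ ($v = \frac{7569}{-12801} - -14057 = 7569 \left(- \frac{1}{12801}\right) + 14057 = - \frac{2523}{4267} + 14057 = \frac{59978696}{4267} \approx 14056.0$)
$\left(h{\left(-77 \right)} - 29149\right) + v = \left(\frac{1}{-51 - 77} - 29149\right) + \frac{59978696}{4267} = \left(\frac{1}{-128} - 29149\right) + \frac{59978696}{4267} = \left(- \frac{1}{128} - 29149\right) + \frac{59978696}{4267} = - \frac{3731073}{128} + \frac{59978696}{4267} = - \frac{8243215403}{546176}$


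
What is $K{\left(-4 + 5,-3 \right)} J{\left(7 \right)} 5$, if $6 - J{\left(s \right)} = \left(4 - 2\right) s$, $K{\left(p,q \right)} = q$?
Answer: $120$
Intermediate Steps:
$J{\left(s \right)} = 6 - 2 s$ ($J{\left(s \right)} = 6 - \left(4 - 2\right) s = 6 - 2 s$)
$K{\left(-4 + 5,-3 \right)} J{\left(7 \right)} 5 = - 3 \left(6 - 14\right) 5 = \left(-3\right) \left(-8\right) 5 = 24 \cdot 5 = 120$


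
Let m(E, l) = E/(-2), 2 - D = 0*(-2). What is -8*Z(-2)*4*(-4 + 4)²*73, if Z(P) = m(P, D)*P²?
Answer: 0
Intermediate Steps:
D = 2 (D = 2 - 0*(-2) = 2 - 1*0 = 2 + 0 = 2)
m(E, l) = -E/2 (m(E, l) = E*(-½) = -E/2)
Z(P) = -P³/2 (Z(P) = (-P/2)*P² = -P³/2)
-8*Z(-2)*4*(-4 + 4)²*73 = -8*-½*(-2)³*4*(-4 + 4)²*73 = -8*-½*(-8)*4*0²*73 = -8*4*4*0*73 = -128*0*73 = -8*0*73 = 0*73 = 0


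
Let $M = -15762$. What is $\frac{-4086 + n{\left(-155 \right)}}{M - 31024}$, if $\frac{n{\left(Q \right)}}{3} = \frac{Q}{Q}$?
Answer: $\frac{4083}{46786} \approx 0.08727$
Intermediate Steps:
$n{\left(Q \right)} = 3$ ($n{\left(Q \right)} = 3 \frac{Q}{Q} = 3 \cdot 1 = 3$)
$\frac{-4086 + n{\left(-155 \right)}}{M - 31024} = \frac{-4086 + 3}{-15762 - 31024} = - \frac{4083}{-46786} = \left(-4083\right) \left(- \frac{1}{46786}\right) = \frac{4083}{46786}$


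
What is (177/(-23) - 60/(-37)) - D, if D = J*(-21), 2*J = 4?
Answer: 30573/851 ≈ 35.926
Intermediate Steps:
J = 2 (J = (½)*4 = 2)
D = -42 (D = 2*(-21) = -42)
(177/(-23) - 60/(-37)) - D = (177/(-23) - 60/(-37)) - 1*(-42) = (177*(-1/23) - 60*(-1/37)) + 42 = (-177/23 + 60/37) + 42 = -5169/851 + 42 = 30573/851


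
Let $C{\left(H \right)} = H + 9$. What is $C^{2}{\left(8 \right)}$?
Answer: $289$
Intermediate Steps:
$C{\left(H \right)} = 9 + H$
$C^{2}{\left(8 \right)} = \left(9 + 8\right)^{2} = 17^{2} = 289$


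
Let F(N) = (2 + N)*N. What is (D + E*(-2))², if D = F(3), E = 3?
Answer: 81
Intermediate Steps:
F(N) = N*(2 + N)
D = 15 (D = 3*(2 + 3) = 3*5 = 15)
(D + E*(-2))² = (15 + 3*(-2))² = (15 - 6)² = 9² = 81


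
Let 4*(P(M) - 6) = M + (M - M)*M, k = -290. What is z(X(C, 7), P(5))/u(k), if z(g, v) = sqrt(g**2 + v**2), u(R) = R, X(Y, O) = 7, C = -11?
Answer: -sqrt(65)/232 ≈ -0.034751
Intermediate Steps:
P(M) = 6 + M/4 (P(M) = 6 + (M + (M - M)*M)/4 = 6 + (M + 0*M)/4 = 6 + (M + 0)/4 = 6 + M/4)
z(X(C, 7), P(5))/u(k) = sqrt(7**2 + (6 + (1/4)*5)**2)/(-290) = sqrt(49 + (6 + 5/4)**2)*(-1/290) = sqrt(49 + (29/4)**2)*(-1/290) = sqrt(49 + 841/16)*(-1/290) = sqrt(1625/16)*(-1/290) = (5*sqrt(65)/4)*(-1/290) = -sqrt(65)/232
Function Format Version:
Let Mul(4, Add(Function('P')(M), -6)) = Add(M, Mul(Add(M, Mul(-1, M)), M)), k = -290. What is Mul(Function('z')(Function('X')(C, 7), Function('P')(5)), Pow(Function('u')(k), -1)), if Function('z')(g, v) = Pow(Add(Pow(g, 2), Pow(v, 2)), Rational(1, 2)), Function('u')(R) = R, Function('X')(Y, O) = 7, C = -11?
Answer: Mul(Rational(-1, 232), Pow(65, Rational(1, 2))) ≈ -0.034751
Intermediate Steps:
Function('P')(M) = Add(6, Mul(Rational(1, 4), M)) (Function('P')(M) = Add(6, Mul(Rational(1, 4), Add(M, Mul(Add(M, Mul(-1, M)), M)))) = Add(6, Mul(Rational(1, 4), Add(M, Mul(0, M)))) = Add(6, Mul(Rational(1, 4), Add(M, 0))) = Add(6, Mul(Rational(1, 4), M)))
Mul(Function('z')(Function('X')(C, 7), Function('P')(5)), Pow(Function('u')(k), -1)) = Mul(Pow(Add(Pow(7, 2), Pow(Add(6, Mul(Rational(1, 4), 5)), 2)), Rational(1, 2)), Pow(-290, -1)) = Mul(Pow(Add(49, Pow(Add(6, Rational(5, 4)), 2)), Rational(1, 2)), Rational(-1, 290)) = Mul(Pow(Add(49, Pow(Rational(29, 4), 2)), Rational(1, 2)), Rational(-1, 290)) = Mul(Pow(Add(49, Rational(841, 16)), Rational(1, 2)), Rational(-1, 290)) = Mul(Pow(Rational(1625, 16), Rational(1, 2)), Rational(-1, 290)) = Mul(Mul(Rational(5, 4), Pow(65, Rational(1, 2))), Rational(-1, 290)) = Mul(Rational(-1, 232), Pow(65, Rational(1, 2)))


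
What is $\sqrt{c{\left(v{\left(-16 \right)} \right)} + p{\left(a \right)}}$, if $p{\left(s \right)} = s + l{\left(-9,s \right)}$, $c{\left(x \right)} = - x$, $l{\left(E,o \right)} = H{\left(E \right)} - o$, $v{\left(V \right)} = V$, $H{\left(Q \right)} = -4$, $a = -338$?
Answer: $2 \sqrt{3} \approx 3.4641$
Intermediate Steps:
$l{\left(E,o \right)} = -4 - o$
$p{\left(s \right)} = -4$ ($p{\left(s \right)} = s - \left(4 + s\right) = -4$)
$\sqrt{c{\left(v{\left(-16 \right)} \right)} + p{\left(a \right)}} = \sqrt{\left(-1\right) \left(-16\right) - 4} = \sqrt{16 - 4} = \sqrt{12} = 2 \sqrt{3}$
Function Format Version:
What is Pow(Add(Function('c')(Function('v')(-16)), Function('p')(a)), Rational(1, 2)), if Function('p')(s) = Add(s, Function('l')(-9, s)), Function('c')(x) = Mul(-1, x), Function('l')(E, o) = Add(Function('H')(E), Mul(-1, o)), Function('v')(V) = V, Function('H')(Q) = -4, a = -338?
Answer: Mul(2, Pow(3, Rational(1, 2))) ≈ 3.4641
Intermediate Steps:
Function('l')(E, o) = Add(-4, Mul(-1, o))
Function('p')(s) = -4 (Function('p')(s) = Add(s, Add(-4, Mul(-1, s))) = -4)
Pow(Add(Function('c')(Function('v')(-16)), Function('p')(a)), Rational(1, 2)) = Pow(Add(Mul(-1, -16), -4), Rational(1, 2)) = Pow(Add(16, -4), Rational(1, 2)) = Pow(12, Rational(1, 2)) = Mul(2, Pow(3, Rational(1, 2)))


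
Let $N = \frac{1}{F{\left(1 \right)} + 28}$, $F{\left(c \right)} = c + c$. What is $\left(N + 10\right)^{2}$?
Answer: $\frac{90601}{900} \approx 100.67$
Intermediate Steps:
$F{\left(c \right)} = 2 c$
$N = \frac{1}{30}$ ($N = \frac{1}{2 \cdot 1 + 28} = \frac{1}{2 + 28} = \frac{1}{30} \approx 0.033333$)
$\left(N + 10\right)^{2} = \left(\frac{1}{30} + 10\right)^{2} = \left(\frac{301}{30}\right)^{2} = \frac{90601}{900}$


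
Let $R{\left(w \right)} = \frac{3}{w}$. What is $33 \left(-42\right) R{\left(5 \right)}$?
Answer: $- \frac{4158}{5} \approx -831.6$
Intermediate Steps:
$33 \left(-42\right) R{\left(5 \right)} = 33 \left(-42\right) \frac{3}{5} = - 1386 \cdot 3 \cdot \frac{1}{5} = \left(-1386\right) \frac{3}{5} = - \frac{4158}{5}$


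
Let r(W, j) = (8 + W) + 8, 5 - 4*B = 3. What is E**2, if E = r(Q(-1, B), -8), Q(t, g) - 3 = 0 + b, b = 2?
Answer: 441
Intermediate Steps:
B = 1/2 (B = 5/4 - 1/4*3 = 5/4 - 3/4 = 1/2 ≈ 0.50000)
Q(t, g) = 5 (Q(t, g) = 3 + (0 + 2) = 3 + 2 = 5)
r(W, j) = 16 + W
E = 21 (E = 16 + 5 = 21)
E**2 = 21**2 = 441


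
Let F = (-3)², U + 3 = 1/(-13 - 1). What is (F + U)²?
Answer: 6889/196 ≈ 35.148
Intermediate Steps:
U = -43/14 (U = -3 + 1/(-13 - 1) = -3 + 1/(-14) = -3 - 1/14 = -43/14 ≈ -3.0714)
F = 9
(F + U)² = (9 - 43/14)² = (83/14)² = 6889/196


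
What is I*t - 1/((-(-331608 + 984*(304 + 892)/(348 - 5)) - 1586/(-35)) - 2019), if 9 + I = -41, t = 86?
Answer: -2405585676415/559438529 ≈ -4300.0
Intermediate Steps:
I = -50 (I = -9 - 41 = -50)
I*t - 1/((-(-331608 + 984*(304 + 892)/(348 - 5)) - 1586/(-35)) - 2019) = -50*86 - 1/((-(-331608 + 984*(304 + 892)/(348 - 5)) - 1586/(-35)) - 2019) = -4300 - 1/((-984/(1/(-337 + 1196/343)) - 1586*(-1/35)) - 2019) = -4300 - 1/((-984/(1/(-337 + 1196*(1/343))) + 1586/35) - 2019) = -4300 - 1/((-984/(1/(-337 + 1196/343)) + 1586/35) - 2019) = -4300 - 1/((-984/(1/(-114395/343)) + 1586/35) - 2019) = -4300 - 1/((-984/(-343/114395) + 1586/35) - 2019) = -4300 - 1/((-984*(-114395/343) + 1586/35) - 2019) = -4300 - 1/((112564680/343 + 1586/35) - 2019) = -4300 - 1/(562901114/1715 - 2019) = -4300 - 1/559438529/1715 = -4300 - 1*1715/559438529 = -4300 - 1715/559438529 = -2405585676415/559438529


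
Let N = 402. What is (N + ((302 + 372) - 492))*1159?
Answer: 676856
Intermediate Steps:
(N + ((302 + 372) - 492))*1159 = (402 + ((302 + 372) - 492))*1159 = (402 + (674 - 492))*1159 = (402 + 182)*1159 = 584*1159 = 676856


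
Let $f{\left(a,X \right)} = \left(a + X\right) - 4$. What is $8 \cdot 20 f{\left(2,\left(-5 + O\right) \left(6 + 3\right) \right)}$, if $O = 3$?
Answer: $-3200$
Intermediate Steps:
$f{\left(a,X \right)} = -4 + X + a$ ($f{\left(a,X \right)} = \left(X + a\right) - 4 = -4 + X + a$)
$8 \cdot 20 f{\left(2,\left(-5 + O\right) \left(6 + 3\right) \right)} = 8 \cdot 20 \left(-4 + \left(-5 + 3\right) \left(6 + 3\right) + 2\right) = 160 \left(-4 - 18 + 2\right) = 160 \left(-20\right) = -3200$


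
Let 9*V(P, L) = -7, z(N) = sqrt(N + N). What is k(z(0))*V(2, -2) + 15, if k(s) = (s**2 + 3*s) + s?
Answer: 15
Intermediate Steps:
z(N) = sqrt(2)*sqrt(N) (z(N) = sqrt(2*N) = sqrt(2)*sqrt(N))
V(P, L) = -7/9 (V(P, L) = (1/9)*(-7) = -7/9)
k(s) = s**2 + 4*s
k(z(0))*V(2, -2) + 15 = ((sqrt(2)*sqrt(0))*(4 + sqrt(2)*sqrt(0)))*(-7/9) + 15 = ((sqrt(2)*0)*(4 + sqrt(2)*0))*(-7/9) + 15 = (0*(4 + 0))*(-7/9) + 15 = (0*4)*(-7/9) + 15 = 0*(-7/9) + 15 = 0 + 15 = 15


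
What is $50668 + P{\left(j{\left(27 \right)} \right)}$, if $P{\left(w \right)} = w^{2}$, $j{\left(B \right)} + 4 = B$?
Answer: $51197$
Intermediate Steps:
$j{\left(B \right)} = -4 + B$
$50668 + P{\left(j{\left(27 \right)} \right)} = 50668 + \left(-4 + 27\right)^{2} = 50668 + 23^{2} = 50668 + 529 = 51197$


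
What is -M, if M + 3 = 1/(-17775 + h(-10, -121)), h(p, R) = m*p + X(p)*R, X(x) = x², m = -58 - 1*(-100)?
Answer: 90886/30295 ≈ 3.0000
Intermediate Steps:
m = 42 (m = -58 + 100 = 42)
h(p, R) = 42*p + R*p² (h(p, R) = 42*p + p²*R = 42*p + R*p²)
M = -90886/30295 (M = -3 + 1/(-17775 - 10*(42 - 121*(-10))) = -3 + 1/(-17775 - 10*(42 + 1210)) = -3 + 1/(-17775 - 10*1252) = -3 + 1/(-17775 - 12520) = -3 + 1/(-30295) = -3 - 1/30295 = -90886/30295 ≈ -3.0000)
-M = -1*(-90886/30295) = 90886/30295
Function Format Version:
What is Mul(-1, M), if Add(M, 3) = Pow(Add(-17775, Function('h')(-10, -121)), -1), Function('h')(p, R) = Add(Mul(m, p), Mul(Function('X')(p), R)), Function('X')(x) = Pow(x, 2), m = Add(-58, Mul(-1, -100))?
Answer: Rational(90886, 30295) ≈ 3.0000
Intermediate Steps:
m = 42 (m = Add(-58, 100) = 42)
Function('h')(p, R) = Add(Mul(42, p), Mul(R, Pow(p, 2))) (Function('h')(p, R) = Add(Mul(42, p), Mul(Pow(p, 2), R)) = Add(Mul(42, p), Mul(R, Pow(p, 2))))
M = Rational(-90886, 30295) (M = Add(-3, Pow(Add(-17775, Mul(-10, Add(42, Mul(-121, -10)))), -1)) = Add(-3, Pow(Add(-17775, Mul(-10, Add(42, 1210))), -1)) = Add(-3, Pow(Add(-17775, Mul(-10, 1252)), -1)) = Add(-3, Pow(Add(-17775, -12520), -1)) = Add(-3, Pow(-30295, -1)) = Add(-3, Rational(-1, 30295)) = Rational(-90886, 30295) ≈ -3.0000)
Mul(-1, M) = Mul(-1, Rational(-90886, 30295)) = Rational(90886, 30295)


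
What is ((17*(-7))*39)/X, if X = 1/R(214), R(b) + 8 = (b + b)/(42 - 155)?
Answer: 6181812/113 ≈ 54706.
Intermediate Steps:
R(b) = -8 - 2*b/113 (R(b) = -8 + (b + b)/(42 - 155) = -8 + (2*b)/(-113) = -8 + (2*b)*(-1/113) = -8 - 2*b/113)
X = -113/1332 (X = 1/(-8 - 2/113*214) = 1/(-8 - 428/113) = 1/(-1332/113) = -113/1332 ≈ -0.084835)
((17*(-7))*39)/X = ((17*(-7))*39)/(-113/1332) = -119*39*(-1332/113) = -4641*(-1332/113) = 6181812/113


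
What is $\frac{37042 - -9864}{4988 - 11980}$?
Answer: $- \frac{23453}{3496} \approx -6.7085$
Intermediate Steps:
$\frac{37042 - -9864}{4988 - 11980} = \frac{37042 + 9864}{-6992} = 46906 \left(- \frac{1}{6992}\right) = - \frac{23453}{3496}$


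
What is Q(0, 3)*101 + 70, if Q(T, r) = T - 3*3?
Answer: -839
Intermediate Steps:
Q(T, r) = -9 + T (Q(T, r) = T - 9 = -9 + T)
Q(0, 3)*101 + 70 = (-9 + 0)*101 + 70 = -9*101 + 70 = -909 + 70 = -839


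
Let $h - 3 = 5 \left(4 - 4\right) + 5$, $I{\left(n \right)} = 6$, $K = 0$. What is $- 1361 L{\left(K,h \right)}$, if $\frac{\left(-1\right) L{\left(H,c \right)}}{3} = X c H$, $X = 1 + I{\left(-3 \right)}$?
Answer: $0$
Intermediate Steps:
$X = 7$ ($X = 1 + 6 = 7$)
$h = 8$ ($h = 3 + \left(5 \left(4 - 4\right) + 5\right) = 3 + \left(5 \cdot 0 + 5\right) = 3 + \left(0 + 5\right) = 3 + 5 = 8$)
$L{\left(H,c \right)} = - 21 H c$ ($L{\left(H,c \right)} = - 3 \cdot 7 c H = - 3 \cdot 7 H c = - 21 H c$)
$- 1361 L{\left(K,h \right)} = - 1361 \left(\left(-21\right) 0 \cdot 8\right) = \left(-1361\right) 0 = 0$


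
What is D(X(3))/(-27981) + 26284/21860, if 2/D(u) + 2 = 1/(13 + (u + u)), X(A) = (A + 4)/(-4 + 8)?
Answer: 1961267059/1631105760 ≈ 1.2024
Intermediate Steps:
X(A) = 1 + A/4 (X(A) = (4 + A)/4 = (4 + A)*(1/4) = 1 + A/4)
D(u) = 2/(-2 + 1/(13 + 2*u)) (D(u) = 2/(-2 + 1/(13 + (u + u))) = 2/(-2 + 1/(13 + 2*u)))
D(X(3))/(-27981) + 26284/21860 = (2*(-13 - 2*(1 + (1/4)*3))/(25 + 4*(1 + (1/4)*3)))/(-27981) + 26284/21860 = (2*(-13 - 2*(1 + 3/4))/(25 + 4*(1 + 3/4)))*(-1/27981) + 26284*(1/21860) = (2*(-13 - 2*7/4)/(25 + 4*(7/4)))*(-1/27981) + 6571/5465 = (2*(-13 - 7/2)/(25 + 7))*(-1/27981) + 6571/5465 = (2*(-33/2)/32)*(-1/27981) + 6571/5465 = (2*(1/32)*(-33/2))*(-1/27981) + 6571/5465 = -33/32*(-1/27981) + 6571/5465 = 11/298464 + 6571/5465 = 1961267059/1631105760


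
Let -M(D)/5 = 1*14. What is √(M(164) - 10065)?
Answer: I*√10135 ≈ 100.67*I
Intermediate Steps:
M(D) = -70 (M(D) = -5*14 = -70)
√(M(164) - 10065) = √(-70 - 10065) = √(-10135) = I*√10135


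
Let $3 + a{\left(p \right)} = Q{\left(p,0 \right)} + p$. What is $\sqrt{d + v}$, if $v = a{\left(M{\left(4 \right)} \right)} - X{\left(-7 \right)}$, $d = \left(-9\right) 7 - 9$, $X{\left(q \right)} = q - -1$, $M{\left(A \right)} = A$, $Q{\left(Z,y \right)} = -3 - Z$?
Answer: $6 i \sqrt{2} \approx 8.4853 i$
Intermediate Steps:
$X{\left(q \right)} = 1 + q$ ($X{\left(q \right)} = q + 1 = 1 + q$)
$a{\left(p \right)} = -6$ ($a{\left(p \right)} = -3 + \left(\left(-3 - p\right) + p\right) = -3 - 3 = -6$)
$d = -72$ ($d = -63 - 9 = -72$)
$v = 0$ ($v = -6 - \left(1 - 7\right) = -6 - -6 = -6 + 6 = 0$)
$\sqrt{d + v} = \sqrt{-72 + 0} = \sqrt{-72} = 6 i \sqrt{2}$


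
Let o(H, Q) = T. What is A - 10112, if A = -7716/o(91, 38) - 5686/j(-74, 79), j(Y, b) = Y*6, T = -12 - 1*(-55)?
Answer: -98119855/9546 ≈ -10279.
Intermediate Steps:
T = 43 (T = -12 + 55 = 43)
j(Y, b) = 6*Y
o(H, Q) = 43
A = -1590703/9546 (A = -7716/43 - 5686/(6*(-74)) = -7716*1/43 - 5686/(-444) = -7716/43 - 5686*(-1/444) = -7716/43 + 2843/222 = -1590703/9546 ≈ -166.64)
A - 10112 = -1590703/9546 - 10112 = -98119855/9546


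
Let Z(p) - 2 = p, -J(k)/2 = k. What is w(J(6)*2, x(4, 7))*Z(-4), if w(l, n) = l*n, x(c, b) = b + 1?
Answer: 384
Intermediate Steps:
J(k) = -2*k
x(c, b) = 1 + b
Z(p) = 2 + p
w(J(6)*2, x(4, 7))*Z(-4) = ((-2*6*2)*(1 + 7))*(2 - 4) = (-12*2*8)*(-2) = -24*8*(-2) = -192*(-2) = 384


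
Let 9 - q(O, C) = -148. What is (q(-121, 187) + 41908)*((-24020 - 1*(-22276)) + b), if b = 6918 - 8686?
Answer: -147732280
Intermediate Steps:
q(O, C) = 157 (q(O, C) = 9 - 1*(-148) = 9 + 148 = 157)
b = -1768
(q(-121, 187) + 41908)*((-24020 - 1*(-22276)) + b) = (157 + 41908)*((-24020 - 1*(-22276)) - 1768) = 42065*((-24020 + 22276) - 1768) = 42065*(-1744 - 1768) = 42065*(-3512) = -147732280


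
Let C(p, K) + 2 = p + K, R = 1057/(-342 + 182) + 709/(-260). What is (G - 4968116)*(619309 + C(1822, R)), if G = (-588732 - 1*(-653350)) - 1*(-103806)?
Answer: -1550215209874161/520 ≈ -2.9812e+12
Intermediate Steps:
R = -19413/2080 (R = 1057/(-160) + 709*(-1/260) = 1057*(-1/160) - 709/260 = -1057/160 - 709/260 = -19413/2080 ≈ -9.3332)
C(p, K) = -2 + K + p (C(p, K) = -2 + (p + K) = -2 + (K + p) = -2 + K + p)
G = 168424 (G = (-588732 + 653350) + 103806 = 64618 + 103806 = 168424)
(G - 4968116)*(619309 + C(1822, R)) = (168424 - 4968116)*(619309 + (-2 - 19413/2080 + 1822)) = -4799692*(619309 + 3766187/2080) = -4799692*1291928907/2080 = -1550215209874161/520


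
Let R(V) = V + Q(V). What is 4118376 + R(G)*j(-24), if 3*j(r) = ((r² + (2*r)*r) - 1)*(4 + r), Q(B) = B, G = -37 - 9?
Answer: 15532808/3 ≈ 5.1776e+6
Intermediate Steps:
G = -46
R(V) = 2*V (R(V) = V + V = 2*V)
j(r) = (-1 + 3*r²)*(4 + r)/3 (j(r) = (((r² + (2*r)*r) - 1)*(4 + r))/3 = (((r² + 2*r²) - 1)*(4 + r))/3 = ((3*r² - 1)*(4 + r))/3 = ((-1 + 3*r²)*(4 + r))/3 = (-1 + 3*r²)*(4 + r)/3)
4118376 + R(G)*j(-24) = 4118376 + (2*(-46))*(-4/3 + (-24)³ + 4*(-24)² - ⅓*(-24)) = 4118376 - 92*(-4/3 - 13824 + 4*576 + 8) = 4118376 - 92*(-4/3 - 13824 + 2304 + 8) = 4118376 - 92*(-34540/3) = 4118376 + 3177680/3 = 15532808/3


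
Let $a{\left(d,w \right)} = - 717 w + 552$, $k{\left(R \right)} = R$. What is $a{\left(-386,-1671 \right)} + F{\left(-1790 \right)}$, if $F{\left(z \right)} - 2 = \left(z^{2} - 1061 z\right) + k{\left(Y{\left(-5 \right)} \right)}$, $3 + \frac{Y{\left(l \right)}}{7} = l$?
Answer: $6301895$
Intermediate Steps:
$Y{\left(l \right)} = -21 + 7 l$
$a{\left(d,w \right)} = 552 - 717 w$
$F{\left(z \right)} = -54 + z^{2} - 1061 z$ ($F{\left(z \right)} = 2 + \left(\left(z^{2} - 1061 z\right) + \left(-21 + 7 \left(-5\right)\right)\right) = 2 - \left(56 - z^{2} + 1061 z\right) = -54 + z^{2} - 1061 z$)
$a{\left(-386,-1671 \right)} + F{\left(-1790 \right)} = \left(552 - -1198107\right) - \left(-1899136 - 3204100\right) = \left(552 + 1198107\right) + \left(-54 + 3204100 + 1899190\right) = 1198659 + 5103236 = 6301895$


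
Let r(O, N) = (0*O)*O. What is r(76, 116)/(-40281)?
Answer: 0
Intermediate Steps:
r(O, N) = 0 (r(O, N) = 0*O = 0)
r(76, 116)/(-40281) = 0/(-40281) = 0*(-1/40281) = 0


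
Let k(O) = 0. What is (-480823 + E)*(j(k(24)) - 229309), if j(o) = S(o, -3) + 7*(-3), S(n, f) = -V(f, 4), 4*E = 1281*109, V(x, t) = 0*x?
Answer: 204523717895/2 ≈ 1.0226e+11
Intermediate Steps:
V(x, t) = 0
E = 139629/4 (E = (1281*109)/4 = (¼)*139629 = 139629/4 ≈ 34907.)
S(n, f) = 0 (S(n, f) = -1*0 = 0)
j(o) = -21 (j(o) = 0 + 7*(-3) = 0 - 21 = -21)
(-480823 + E)*(j(k(24)) - 229309) = (-480823 + 139629/4)*(-21 - 229309) = -1783663/4*(-229330) = 204523717895/2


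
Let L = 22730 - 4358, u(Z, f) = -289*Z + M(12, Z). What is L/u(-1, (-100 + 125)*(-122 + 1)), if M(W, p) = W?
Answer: 18372/301 ≈ 61.037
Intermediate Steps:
u(Z, f) = 12 - 289*Z (u(Z, f) = -289*Z + 12 = 12 - 289*Z)
L = 18372
L/u(-1, (-100 + 125)*(-122 + 1)) = 18372/(12 - 289*(-1)) = 18372/(12 + 289) = 18372/301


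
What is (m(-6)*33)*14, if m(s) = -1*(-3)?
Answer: 1386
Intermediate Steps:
m(s) = 3
(m(-6)*33)*14 = (3*33)*14 = 99*14 = 1386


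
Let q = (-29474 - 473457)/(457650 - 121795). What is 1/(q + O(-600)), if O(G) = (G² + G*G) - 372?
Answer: 25835/18591550693 ≈ 1.3896e-6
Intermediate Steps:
O(G) = -372 + 2*G² (O(G) = (G² + G²) - 372 = 2*G² - 372 = -372 + 2*G²)
q = -38687/25835 (q = -502931/335855 = -502931*1/335855 = -38687/25835 ≈ -1.4975)
1/(q + O(-600)) = 1/(-38687/25835 + (-372 + 2*(-600)²)) = 1/(-38687/25835 + (-372 + 2*360000)) = 1/(-38687/25835 + (-372 + 720000)) = 1/(-38687/25835 + 719628) = 1/(18591550693/25835) = 25835/18591550693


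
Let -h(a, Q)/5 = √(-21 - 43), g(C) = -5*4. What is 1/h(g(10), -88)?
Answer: I/40 ≈ 0.025*I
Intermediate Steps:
g(C) = -20
h(a, Q) = -40*I (h(a, Q) = -5*√(-21 - 43) = -40*I)
1/h(g(10), -88) = 1/(-40*I) = I/40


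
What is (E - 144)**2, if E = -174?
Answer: 101124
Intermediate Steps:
(E - 144)**2 = (-174 - 144)**2 = (-318)**2 = 101124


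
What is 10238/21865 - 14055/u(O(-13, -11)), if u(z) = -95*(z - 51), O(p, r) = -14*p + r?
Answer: 5653677/3323480 ≈ 1.7011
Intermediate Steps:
O(p, r) = r - 14*p
u(z) = 4845 - 95*z (u(z) = -95*(-51 + z) = 4845 - 95*z)
10238/21865 - 14055/u(O(-13, -11)) = 10238/21865 - 14055/(4845 - 95*(-11 - 14*(-13))) = 10238*(1/21865) - 14055/(4845 - 95*(-11 + 182)) = 10238/21865 - 14055/(4845 - 95*171) = 10238/21865 - 14055/(4845 - 16245) = 10238/21865 - 14055/(-11400) = 10238/21865 - 14055*(-1/11400) = 10238/21865 + 937/760 = 5653677/3323480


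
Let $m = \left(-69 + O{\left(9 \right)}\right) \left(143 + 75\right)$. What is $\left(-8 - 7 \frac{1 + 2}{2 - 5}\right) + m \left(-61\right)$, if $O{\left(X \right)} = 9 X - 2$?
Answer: $-132981$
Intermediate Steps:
$O{\left(X \right)} = -2 + 9 X$
$m = 2180$ ($m = \left(-69 + \left(-2 + 9 \cdot 9\right)\right) \left(143 + 75\right) = \left(-69 + \left(-2 + 81\right)\right) 218 = \left(-69 + 79\right) 218 = 10 \cdot 218 = 2180$)
$\left(-8 - 7 \frac{1 + 2}{2 - 5}\right) + m \left(-61\right) = \left(-8 - 7 \frac{1 + 2}{2 - 5}\right) + 2180 \left(-61\right) = \left(-8 - 7 \frac{3}{-3}\right) - 132980 = \left(-8 - 7 \cdot 3 \left(- \frac{1}{3}\right)\right) - 132980 = \left(-8 - -7\right) - 132980 = \left(-8 + 7\right) - 132980 = -1 - 132980 = -132981$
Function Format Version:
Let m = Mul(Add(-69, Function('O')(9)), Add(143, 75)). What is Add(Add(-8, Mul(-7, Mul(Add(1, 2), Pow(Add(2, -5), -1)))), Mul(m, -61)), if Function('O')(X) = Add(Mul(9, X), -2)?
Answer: -132981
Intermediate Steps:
Function('O')(X) = Add(-2, Mul(9, X))
m = 2180 (m = Mul(Add(-69, Add(-2, Mul(9, 9))), Add(143, 75)) = Mul(Add(-69, Add(-2, 81)), 218) = Mul(Add(-69, 79), 218) = Mul(10, 218) = 2180)
Add(Add(-8, Mul(-7, Mul(Add(1, 2), Pow(Add(2, -5), -1)))), Mul(m, -61)) = Add(Add(-8, Mul(-7, Mul(Add(1, 2), Pow(Add(2, -5), -1)))), Mul(2180, -61)) = Add(Add(-8, Mul(-7, Mul(3, Pow(-3, -1)))), -132980) = Add(Add(-8, Mul(-7, Mul(3, Rational(-1, 3)))), -132980) = Add(Add(-8, Mul(-7, -1)), -132980) = Add(Add(-8, 7), -132980) = Add(-1, -132980) = -132981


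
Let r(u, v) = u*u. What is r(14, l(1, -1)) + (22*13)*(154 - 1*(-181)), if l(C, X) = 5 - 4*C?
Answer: 96006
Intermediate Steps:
r(u, v) = u²
r(14, l(1, -1)) + (22*13)*(154 - 1*(-181)) = 14² + (22*13)*(154 - 1*(-181)) = 196 + 286*(154 + 181) = 196 + 286*335 = 196 + 95810 = 96006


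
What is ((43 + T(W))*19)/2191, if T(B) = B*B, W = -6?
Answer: 1501/2191 ≈ 0.68508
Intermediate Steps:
T(B) = B**2
((43 + T(W))*19)/2191 = ((43 + (-6)**2)*19)/2191 = ((43 + 36)*19)*(1/2191) = (79*19)*(1/2191) = 1501*(1/2191) = 1501/2191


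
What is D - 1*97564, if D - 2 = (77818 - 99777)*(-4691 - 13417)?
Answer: 397536010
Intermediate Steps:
D = 397633574 (D = 2 + (77818 - 99777)*(-4691 - 13417) = 2 - 21959*(-18108) = 2 + 397633572 = 397633574)
D - 1*97564 = 397633574 - 1*97564 = 397633574 - 97564 = 397536010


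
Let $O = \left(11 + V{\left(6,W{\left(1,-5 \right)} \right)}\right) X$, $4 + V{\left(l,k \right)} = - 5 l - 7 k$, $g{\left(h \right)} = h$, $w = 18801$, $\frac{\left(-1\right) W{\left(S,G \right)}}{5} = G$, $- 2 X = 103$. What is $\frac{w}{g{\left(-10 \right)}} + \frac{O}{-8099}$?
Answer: $- \frac{152371269}{80990} \approx -1881.4$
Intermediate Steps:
$X = - \frac{103}{2}$ ($X = \left(- \frac{1}{2}\right) 103 = - \frac{103}{2} \approx -51.5$)
$W{\left(S,G \right)} = - 5 G$
$V{\left(l,k \right)} = -4 - 7 k - 5 l$ ($V{\left(l,k \right)} = -4 - \left(5 l + 7 k\right) = -4 - 7 k - 5 l$)
$O = 10197$ ($O = \left(11 - \left(34 + 7 \left(-5\right) \left(-5\right)\right)\right) \left(- \frac{103}{2}\right) = \left(11 - 209\right) \left(- \frac{103}{2}\right) = \left(-198\right) \left(- \frac{103}{2}\right) = 10197$)
$\frac{w}{g{\left(-10 \right)}} + \frac{O}{-8099} = \frac{18801}{-10} + \frac{10197}{-8099} = 18801 \left(- \frac{1}{10}\right) + 10197 \left(- \frac{1}{8099}\right) = - \frac{18801}{10} - \frac{10197}{8099} = - \frac{152371269}{80990}$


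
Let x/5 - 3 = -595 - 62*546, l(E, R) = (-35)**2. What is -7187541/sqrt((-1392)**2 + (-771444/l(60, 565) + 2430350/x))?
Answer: -251563935*sqrt(703780767145704254)/40865216998357 ≈ -5164.3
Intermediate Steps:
l(E, R) = 1225
x = -172220 (x = 15 + 5*(-595 - 62*546) = 15 + 5*(-595 - 33852) = 15 + 5*(-34447) = 15 - 172235 = -172220)
-7187541/sqrt((-1392)**2 + (-771444/l(60, 565) + 2430350/x)) = -7187541/sqrt((-1392)**2 + (-771444/1225 + 2430350/(-172220))) = -7187541/sqrt(1937664 + (-771444*1/1225 + 2430350*(-1/172220))) = -7187541/sqrt(1937664 + (-771444/1225 - 243035/17222)) = -7187541/sqrt(1937664 - 13583526443/21096950) = -7187541*35*sqrt(703780767145704254)/40865216998357 = -251563935*sqrt(703780767145704254)/40865216998357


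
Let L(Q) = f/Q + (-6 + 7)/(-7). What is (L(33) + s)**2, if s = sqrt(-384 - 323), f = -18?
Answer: (53 - 77*I*sqrt(707))**2/5929 ≈ -706.53 - 36.604*I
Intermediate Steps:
L(Q) = -1/7 - 18/Q (L(Q) = -18/Q + (-6 + 7)/(-7) = -18/Q + 1*(-1/7) = -18/Q - 1/7 = -1/7 - 18/Q)
s = I*sqrt(707) (s = sqrt(-707) = I*sqrt(707) ≈ 26.589*I)
(L(33) + s)**2 = ((1/7)*(-126 - 1*33)/33 + I*sqrt(707))**2 = ((1/7)*(1/33)*(-126 - 33) + I*sqrt(707))**2 = ((1/7)*(1/33)*(-159) + I*sqrt(707))**2 = (-53/77 + I*sqrt(707))**2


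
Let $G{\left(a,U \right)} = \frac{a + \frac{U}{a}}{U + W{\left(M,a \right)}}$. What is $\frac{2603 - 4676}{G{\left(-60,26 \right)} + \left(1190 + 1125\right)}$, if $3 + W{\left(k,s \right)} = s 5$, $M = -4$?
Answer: $- \frac{17226630}{19239463} \approx -0.89538$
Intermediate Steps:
$W{\left(k,s \right)} = -3 + 5 s$ ($W{\left(k,s \right)} = -3 + s 5 = -3 + 5 s$)
$G{\left(a,U \right)} = \frac{a + \frac{U}{a}}{-3 + U + 5 a}$ ($G{\left(a,U \right)} = \frac{a + \frac{U}{a}}{U + \left(-3 + 5 a\right)} = \frac{a + \frac{U}{a}}{-3 + U + 5 a}$)
$\frac{2603 - 4676}{G{\left(-60,26 \right)} + \left(1190 + 1125\right)} = \frac{2603 - 4676}{\frac{26 + \left(-60\right)^{2}}{\left(-60\right) \left(-3 + 26 + 5 \left(-60\right)\right)} + \left(1190 + 1125\right)} = - \frac{2073}{- \frac{26 + 3600}{60 \left(-3 + 26 - 300\right)} + 2315} = - \frac{2073}{\left(- \frac{1}{60}\right) \frac{1}{-277} \cdot 3626 + 2315} = - \frac{2073}{\left(- \frac{1}{60}\right) \left(- \frac{1}{277}\right) 3626 + 2315} = - \frac{2073}{\frac{1813}{8310} + 2315} = - \frac{2073}{\frac{19239463}{8310}} = \left(-2073\right) \frac{8310}{19239463} = - \frac{17226630}{19239463}$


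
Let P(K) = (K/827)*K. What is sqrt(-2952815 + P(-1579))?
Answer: 2*I*sqrt(504363474957)/827 ≈ 1717.5*I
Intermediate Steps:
P(K) = K**2/827 (P(K) = (K*(1/827))*K = (K/827)*K = K**2/827)
sqrt(-2952815 + P(-1579)) = sqrt(-2952815 + (1/827)*(-1579)**2) = sqrt(-2952815 + (1/827)*2493241) = sqrt(-2952815 + 2493241/827) = sqrt(-2439484764/827) = 2*I*sqrt(504363474957)/827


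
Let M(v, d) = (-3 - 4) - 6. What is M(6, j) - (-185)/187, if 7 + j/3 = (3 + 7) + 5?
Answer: -2246/187 ≈ -12.011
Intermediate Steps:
j = 24 (j = -21 + 3*((3 + 7) + 5) = -21 + 3*(10 + 5) = -21 + 3*15 = -21 + 45 = 24)
M(v, d) = -13 (M(v, d) = -7 - 6 = -13)
M(6, j) - (-185)/187 = -13 - (-185)/187 = -13 - 1*(-185/187) = -13 + 185/187 = -2246/187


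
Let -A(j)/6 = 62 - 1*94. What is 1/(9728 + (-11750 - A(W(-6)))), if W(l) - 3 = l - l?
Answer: -1/2214 ≈ -0.00045167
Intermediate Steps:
W(l) = 3 (W(l) = 3 + (l - l) = 3 + 0 = 3)
A(j) = 192 (A(j) = -6*(62 - 1*94) = -6*(62 - 94) = -6*(-32) = 192)
1/(9728 + (-11750 - A(W(-6)))) = 1/(9728 + (-11750 - 1*192)) = 1/(9728 + (-11750 - 192)) = 1/(9728 - 11942) = 1/(-2214) = -1/2214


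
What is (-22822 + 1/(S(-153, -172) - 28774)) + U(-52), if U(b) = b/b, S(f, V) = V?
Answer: -660576667/28946 ≈ -22821.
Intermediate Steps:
U(b) = 1
(-22822 + 1/(S(-153, -172) - 28774)) + U(-52) = (-22822 + 1/(-172 - 28774)) + 1 = (-22822 + 1/(-28946)) + 1 = (-22822 - 1/28946) + 1 = -660605613/28946 + 1 = -660576667/28946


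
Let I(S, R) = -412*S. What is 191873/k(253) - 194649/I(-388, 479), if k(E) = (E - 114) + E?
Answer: 3824468485/7832944 ≈ 488.25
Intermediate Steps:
k(E) = -114 + 2*E (k(E) = (-114 + E) + E = -114 + 2*E)
191873/k(253) - 194649/I(-388, 479) = 191873/(-114 + 2*253) - 194649/((-412*(-388))) = 191873/(-114 + 506) - 194649/159856 = 191873/392 - 194649*1/159856 = 191873*(1/392) - 194649/159856 = 191873/392 - 194649/159856 = 3824468485/7832944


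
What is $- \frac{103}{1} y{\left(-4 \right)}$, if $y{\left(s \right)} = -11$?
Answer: $1133$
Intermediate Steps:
$- \frac{103}{1} y{\left(-4 \right)} = - \frac{103}{1} \left(-11\right) = \left(-103\right) 1 \left(-11\right) = \left(-103\right) \left(-11\right) = 1133$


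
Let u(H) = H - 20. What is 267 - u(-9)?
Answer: 296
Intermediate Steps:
u(H) = -20 + H
267 - u(-9) = 267 - (-20 - 9) = 267 - 1*(-29) = 267 + 29 = 296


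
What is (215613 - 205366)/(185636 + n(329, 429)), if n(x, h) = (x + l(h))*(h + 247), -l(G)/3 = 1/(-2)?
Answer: 10247/409054 ≈ 0.025050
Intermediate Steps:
l(G) = 3/2 (l(G) = -3/(-2) = -3*(-1/2) = 3/2)
n(x, h) = (247 + h)*(3/2 + x) (n(x, h) = (x + 3/2)*(h + 247) = (3/2 + x)*(247 + h) = (247 + h)*(3/2 + x))
(215613 - 205366)/(185636 + n(329, 429)) = (215613 - 205366)/(185636 + (741/2 + 247*329 + (3/2)*429 + 429*329)) = 10247/(185636 + (741/2 + 81263 + 1287/2 + 141141)) = 10247/(185636 + 223418) = 10247/409054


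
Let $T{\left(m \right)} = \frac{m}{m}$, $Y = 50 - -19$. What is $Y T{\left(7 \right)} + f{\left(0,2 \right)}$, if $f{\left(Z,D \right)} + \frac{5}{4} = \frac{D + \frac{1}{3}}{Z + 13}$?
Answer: $\frac{10597}{156} \approx 67.929$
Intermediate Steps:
$Y = 69$ ($Y = 50 + \left(-20 + 39\right) = 50 + 19 = 69$)
$T{\left(m \right)} = 1$
$f{\left(Z,D \right)} = - \frac{5}{4} + \frac{\frac{1}{3} + D}{13 + Z}$ ($f{\left(Z,D \right)} = - \frac{5}{4} + \frac{D + \frac{1}{3}}{Z + 13} = - \frac{5}{4} + \frac{D + \frac{1}{3}}{13 + Z} = - \frac{5}{4} + \frac{\frac{1}{3} + D}{13 + Z}$)
$Y T{\left(7 \right)} + f{\left(0,2 \right)} = 69 \cdot 1 + \frac{-191 - 0 + 12 \cdot 2}{12 \left(13 + 0\right)} = 69 + \frac{-191 + 0 + 24}{12 \cdot 13} = 69 + \frac{1}{12} \cdot \frac{1}{13} \left(-167\right) = 69 - \frac{167}{156} = \frac{10597}{156}$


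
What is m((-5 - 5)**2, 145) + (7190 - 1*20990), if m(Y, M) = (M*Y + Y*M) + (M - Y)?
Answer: 15245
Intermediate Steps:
m(Y, M) = M - Y + 2*M*Y (m(Y, M) = (M*Y + M*Y) + (M - Y) = 2*M*Y + (M - Y) = M - Y + 2*M*Y)
m((-5 - 5)**2, 145) + (7190 - 1*20990) = (145 - (-5 - 5)**2 + 2*145*(-5 - 5)**2) + (7190 - 1*20990) = (145 - 1*(-10)**2 + 2*145*(-10)**2) + (7190 - 20990) = (145 - 1*100 + 2*145*100) - 13800 = (145 - 100 + 29000) - 13800 = 29045 - 13800 = 15245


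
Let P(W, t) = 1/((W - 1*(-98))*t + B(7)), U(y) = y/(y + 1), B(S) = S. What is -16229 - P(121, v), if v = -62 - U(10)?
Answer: -2458222848/151471 ≈ -16229.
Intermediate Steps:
U(y) = y/(1 + y)
v = -692/11 (v = -62 - 10/(1 + 10) = -62 - 10/11 = -692/11 ≈ -62.909)
P(W, t) = 1/(7 + t*(98 + W)) (P(W, t) = 1/((W - 1*(-98))*t + 7) = 1/((W + 98)*t + 7) = 1/((98 + W)*t + 7) = 1/(t*(98 + W) + 7) = 1/(7 + t*(98 + W)))
-16229 - P(121, v) = -16229 - 1/(7 + 98*(-692/11) + 121*(-692/11)) = -16229 - 1/(7 - 67816/11 - 7612) = -16229 - 1/(-151471/11) = -16229 - 1*(-11/151471) = -16229 + 11/151471 = -2458222848/151471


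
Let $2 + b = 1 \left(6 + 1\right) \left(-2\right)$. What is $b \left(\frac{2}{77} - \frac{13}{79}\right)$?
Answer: $\frac{13488}{6083} \approx 2.2173$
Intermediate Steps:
$b = -16$ ($b = -2 + 1 \left(6 + 1\right) \left(-2\right) = -2 + 1 \cdot 7 \left(-2\right) = -2 + 7 \left(-2\right) = -2 - 14 = -16$)
$b \left(\frac{2}{77} - \frac{13}{79}\right) = - 16 \left(\frac{2}{77} - \frac{13}{79}\right) = \left(-16\right) \left(- \frac{843}{6083}\right) = \frac{13488}{6083}$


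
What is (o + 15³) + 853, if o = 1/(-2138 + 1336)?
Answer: 3390855/802 ≈ 4228.0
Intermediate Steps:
o = -1/802 (o = 1/(-802) = -1/802 ≈ -0.0012469)
(o + 15³) + 853 = (-1/802 + 15³) + 853 = (-1/802 + 3375) + 853 = 2706749/802 + 853 = 3390855/802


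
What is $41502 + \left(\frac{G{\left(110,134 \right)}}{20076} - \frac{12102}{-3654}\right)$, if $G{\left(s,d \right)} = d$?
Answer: $\frac{4027427091}{97034} \approx 41505.0$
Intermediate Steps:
$41502 + \left(\frac{G{\left(110,134 \right)}}{20076} - \frac{12102}{-3654}\right) = 41502 + \left(\frac{134}{20076} - \frac{12102}{-3654}\right) = 41502 + \left(134 \cdot \frac{1}{20076} - - \frac{2017}{609}\right) = 41502 + \left(\frac{67}{10038} + \frac{2017}{609}\right) = 41502 + \frac{322023}{97034} = \frac{4027427091}{97034}$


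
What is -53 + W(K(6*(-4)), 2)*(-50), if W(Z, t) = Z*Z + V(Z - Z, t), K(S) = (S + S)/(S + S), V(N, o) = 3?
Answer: -253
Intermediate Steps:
K(S) = 1 (K(S) = (2*S)/((2*S)) = (2*S)*(1/(2*S)) = 1)
W(Z, t) = 3 + Z² (W(Z, t) = Z*Z + 3 = Z² + 3 = 3 + Z²)
-53 + W(K(6*(-4)), 2)*(-50) = -53 + (3 + 1²)*(-50) = -53 + (3 + 1)*(-50) = -53 + 4*(-50) = -53 - 200 = -253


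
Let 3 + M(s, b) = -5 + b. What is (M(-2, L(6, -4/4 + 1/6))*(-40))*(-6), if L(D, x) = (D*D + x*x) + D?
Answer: 24980/3 ≈ 8326.7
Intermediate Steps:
L(D, x) = D + D² + x² (L(D, x) = (D² + x²) + D = D + D² + x²)
M(s, b) = -8 + b (M(s, b) = -3 + (-5 + b) = -8 + b)
(M(-2, L(6, -4/4 + 1/6))*(-40))*(-6) = ((-8 + (6 + 6² + (-4/4 + 1/6)²))*(-40))*(-6) = ((-8 + (6 + 36 + (-4*¼ + 1*(⅙))²))*(-40))*(-6) = ((-8 + (6 + 36 + (-1 + ⅙)²))*(-40))*(-6) = ((-8 + (6 + 36 + (-⅚)²))*(-40))*(-6) = ((-8 + (6 + 36 + 25/36))*(-40))*(-6) = ((-8 + 1537/36)*(-40))*(-6) = ((1249/36)*(-40))*(-6) = -12490/9*(-6) = 24980/3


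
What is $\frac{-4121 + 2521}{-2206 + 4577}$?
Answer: $- \frac{1600}{2371} \approx -0.67482$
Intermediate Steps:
$\frac{-4121 + 2521}{-2206 + 4577} = - \frac{1600}{2371}$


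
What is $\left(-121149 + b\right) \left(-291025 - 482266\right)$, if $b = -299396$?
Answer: $325203663595$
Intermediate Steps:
$\left(-121149 + b\right) \left(-291025 - 482266\right) = \left(-121149 - 299396\right) \left(-291025 - 482266\right) = \left(-420545\right) \left(-773291\right) = 325203663595$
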